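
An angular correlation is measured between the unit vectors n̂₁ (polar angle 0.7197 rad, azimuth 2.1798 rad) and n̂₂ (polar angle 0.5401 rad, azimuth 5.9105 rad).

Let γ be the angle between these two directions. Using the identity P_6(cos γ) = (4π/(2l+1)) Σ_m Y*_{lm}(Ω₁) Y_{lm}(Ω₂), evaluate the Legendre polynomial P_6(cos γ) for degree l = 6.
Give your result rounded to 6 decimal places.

0.243650

Summing Y*_{l m}(θ₁,φ₁)·Y_{l m}(θ₂,φ₂) over m ∈ [−6, 6]; prefactor 4π/(2·6+1) = 0.966644:
  m=-6: (0.034535, 0.019428) × (-0.005513, 0.007027) = (-0.000327, 0.000136)  (running Σ = (-0.000327, 0.000136))
  m=-5: (-0.015100, -0.155868) × (-0.014886, 0.049410) = (0.007926, 0.001574)  (running Σ = (0.007599, 0.001710))
  m=-4: (-0.267672, 0.228022) × (0.014147, 0.176335) = (-0.043995, -0.043974)  (running Σ = (-0.036396, -0.042265))
  m=-3: (0.437075, 0.114501) × (0.169180, 0.347792) = (0.034121, 0.171382)  (running Σ = (-0.002274, 0.129118))
  m=-2: (-0.067194, -0.182496) × (0.355348, 0.327981) = (0.035978, -0.086888)  (running Σ = (0.033704, 0.042230))
  m=-1: (0.164932, -0.236483) × (0.133361, 0.052138) = (0.034325, -0.022938)  (running Σ = (0.068029, 0.019291))
  m=0: (-0.291296, -0.000000) × (-0.398217, 0.000000) = (0.115999, 0.000000)  (running Σ = (0.184028, 0.019291))
  m=1: (-0.164932, -0.236483) × (-0.133361, 0.052138) = (0.034325, 0.022938)  (running Σ = (0.218354, 0.042230))
  m=2: (-0.067194, 0.182496) × (0.355348, -0.327981) = (0.035978, 0.086888)  (running Σ = (0.254332, 0.129118))
  m=3: (-0.437075, 0.114501) × (-0.169180, 0.347792) = (0.034121, -0.171382)  (running Σ = (0.288453, -0.042265))
  m=4: (-0.267672, -0.228022) × (0.014147, -0.176335) = (-0.043995, 0.043974)  (running Σ = (0.244459, 0.001710))
  m=5: (0.015100, -0.155868) × (0.014886, 0.049410) = (0.007926, -0.001574)  (running Σ = (0.252385, 0.000136))
  m=6: (0.034535, -0.019428) × (-0.005513, -0.007027) = (-0.000327, -0.000136)  (running Σ = (0.252058, 0.000000))
Σ over m = (0.252058, 0.000000); ×(4π/13) → (0.243650, 0.000000). Real part: 0.243650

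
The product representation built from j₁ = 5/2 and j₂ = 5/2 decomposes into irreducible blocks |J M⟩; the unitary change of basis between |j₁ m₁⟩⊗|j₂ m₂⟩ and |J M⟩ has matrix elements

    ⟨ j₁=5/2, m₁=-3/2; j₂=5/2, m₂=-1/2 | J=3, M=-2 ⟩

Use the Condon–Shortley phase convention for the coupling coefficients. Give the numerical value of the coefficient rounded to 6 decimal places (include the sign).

j₁+j₂−J=2  J+j₁−j₂=3  J−j₁+j₂=3  j₁+j₂+J+1=9
(j₁±m₁, j₂±m₂, J±M) = (1,4,2,3,1,5)
P² = 48
sum k=1..2:
  [1] −1/12 = -1/12
  [2] +1/24 = 1/24
S = -1/24
C² = P²·S² = 1/12 ; C = -0.288675

-0.288675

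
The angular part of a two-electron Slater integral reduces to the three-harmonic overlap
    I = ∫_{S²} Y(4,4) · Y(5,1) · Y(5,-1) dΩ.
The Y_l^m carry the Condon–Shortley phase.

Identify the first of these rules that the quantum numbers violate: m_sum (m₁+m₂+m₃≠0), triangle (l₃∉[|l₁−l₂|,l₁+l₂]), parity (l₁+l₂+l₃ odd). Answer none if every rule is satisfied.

m₁+m₂+m₃ = 4 + 1 − 1 = 4  ✗
triangle: |4−5|=1 ≤ l₃=5 ≤ 4+5=9
parity: l₁+l₂+l₃ = 14 is even

m_sum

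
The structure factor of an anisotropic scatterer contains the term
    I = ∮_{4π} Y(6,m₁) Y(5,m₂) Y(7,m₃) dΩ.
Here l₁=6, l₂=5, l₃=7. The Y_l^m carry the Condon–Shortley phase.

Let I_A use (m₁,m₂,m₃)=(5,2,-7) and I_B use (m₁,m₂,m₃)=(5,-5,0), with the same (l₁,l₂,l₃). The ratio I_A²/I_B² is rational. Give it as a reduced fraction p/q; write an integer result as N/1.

l's match ⇒ only the (l;m) 3-j factors differ between A and B.
A: triangle coeff Δ(6,5,7) = 1/174594420; Σ_t [1,1]: t=1:−1/174182400 = -1/174182400; (3j)²=77/3876 [(6 5 7; 5 2 -7)], sign=-1
B: triangle coeff Δ(6,5,7) = 1/174594420; Σ_t [0,0]: t=0:+1/87091200 = 1/87091200; (3j)²=35/12597 [(6 5 7; 5 -5 0)], sign=-1
I_A²/I_B² = (77/3876)/(35/12597) = 143/20

143/20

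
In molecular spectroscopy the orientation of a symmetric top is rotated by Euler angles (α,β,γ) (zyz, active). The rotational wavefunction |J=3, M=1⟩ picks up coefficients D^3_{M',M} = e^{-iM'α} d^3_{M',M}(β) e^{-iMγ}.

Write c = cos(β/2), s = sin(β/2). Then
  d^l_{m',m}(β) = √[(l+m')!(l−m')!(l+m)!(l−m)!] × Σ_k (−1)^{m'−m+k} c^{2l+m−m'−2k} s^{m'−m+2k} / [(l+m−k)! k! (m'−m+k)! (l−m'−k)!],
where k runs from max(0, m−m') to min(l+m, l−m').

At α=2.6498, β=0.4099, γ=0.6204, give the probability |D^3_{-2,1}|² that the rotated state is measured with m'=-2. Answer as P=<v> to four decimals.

P=0.0024

Split into d^3_{-2,1}(β=0.4099) × two z-phases.
Half-angle: c=0.979071, s=0.203518. N=√(1·120·24·2)=75.894664
The bounds max(0,m−m')=3 and min(l+m,l−m')=4 give 2 terms
  k=3: (−1)^0·75.8947/(12)·0.9791^3·0.2035^3 = +0.050036
  k=4: (−1)^1·75.8947/(24)·0.9791^1·0.2035^5 = -0.001081
d^3_{-2,1}(0.4099) = +0.050036 -0.001081 = +0.048955
|D^3_{-2,1}|² = |d^3_{-2,1}(β)|² = (+0.048955)² = 0.002397 (the z-rotation phases have unit modulus)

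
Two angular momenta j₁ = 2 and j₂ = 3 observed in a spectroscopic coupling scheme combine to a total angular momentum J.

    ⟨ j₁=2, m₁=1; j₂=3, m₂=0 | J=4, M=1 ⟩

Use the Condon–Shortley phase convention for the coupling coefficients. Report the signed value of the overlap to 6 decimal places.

+0.462910

√[9·1!3!5!/10! · 3!1!3!3!5!3!] = √(1944/7)
  +(−1)^0/∏(0,1,1,3,2,2)! = 1/24  (running 1/24)
  +(−1)^1/∏(1,0,0,2,3,3)! = -1/72  (running 1/36)
⟨..|..⟩ = √(1944/7)·(1/36) = +0.462910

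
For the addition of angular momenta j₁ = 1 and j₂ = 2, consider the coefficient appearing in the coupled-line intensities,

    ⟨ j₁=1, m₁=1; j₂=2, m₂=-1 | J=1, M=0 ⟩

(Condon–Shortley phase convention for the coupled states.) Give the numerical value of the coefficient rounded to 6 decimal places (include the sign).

+0.547723

triangle: 2!·0!·2!/5! = 4/120
(j±m)!: 2!·0!·1!·3!·1!·1! = 12
prefactor² = (2J+1)·Δ·N² = 6/5
  k=0: +1/(0!·2!·0!·1!·0!·1!) = 1/2
Σ = 1/2  ⇒  CG² = 6/5·(1/2)² = 3/10
CG = +√(3/10) = +0.547723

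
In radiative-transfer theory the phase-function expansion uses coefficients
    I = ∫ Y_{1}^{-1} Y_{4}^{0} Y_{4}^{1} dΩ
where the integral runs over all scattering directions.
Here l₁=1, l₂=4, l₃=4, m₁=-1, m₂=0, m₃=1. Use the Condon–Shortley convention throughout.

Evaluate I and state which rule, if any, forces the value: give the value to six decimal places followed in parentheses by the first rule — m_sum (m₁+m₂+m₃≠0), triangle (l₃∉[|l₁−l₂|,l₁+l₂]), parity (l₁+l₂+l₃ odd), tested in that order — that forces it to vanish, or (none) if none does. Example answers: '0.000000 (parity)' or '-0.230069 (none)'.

l₁+l₂+l₃=9 is odd: 3j(l;000)=0 ⇒ I=0

0.000000 (parity)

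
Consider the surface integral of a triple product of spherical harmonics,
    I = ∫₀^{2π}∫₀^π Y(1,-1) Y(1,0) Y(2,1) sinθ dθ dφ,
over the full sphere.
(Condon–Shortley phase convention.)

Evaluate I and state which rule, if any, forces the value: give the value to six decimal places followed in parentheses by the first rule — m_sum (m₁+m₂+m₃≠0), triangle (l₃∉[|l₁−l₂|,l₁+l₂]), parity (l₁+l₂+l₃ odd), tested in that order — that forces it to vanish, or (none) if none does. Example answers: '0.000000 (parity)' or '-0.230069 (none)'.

-0.218510 (none)

Checks pass: Σm=0; 4 even; l₃=2∈[0,2].
(2·1+1)(2·1+1)(2·2+1) = 45
Δ: 0! 2! 2! / 5! → 1/30
sum: t=0:+1/1 = 1/1
3j²(1 1 2; 0 0 0) = Δ·Π!·Σ² = 2/15  (sign +1)
sum: t=0:+1/2 = 1/2
3j²(1 1 2; -1 0 1) = Δ·Π!·Σ² = 1/10  (sign -1)
combine: 4πI² = 45·2/15·1/10 = 3/5
take √, sign -1: I = -0.21850969
No selection rule forces the value: the integral is nonzero (none).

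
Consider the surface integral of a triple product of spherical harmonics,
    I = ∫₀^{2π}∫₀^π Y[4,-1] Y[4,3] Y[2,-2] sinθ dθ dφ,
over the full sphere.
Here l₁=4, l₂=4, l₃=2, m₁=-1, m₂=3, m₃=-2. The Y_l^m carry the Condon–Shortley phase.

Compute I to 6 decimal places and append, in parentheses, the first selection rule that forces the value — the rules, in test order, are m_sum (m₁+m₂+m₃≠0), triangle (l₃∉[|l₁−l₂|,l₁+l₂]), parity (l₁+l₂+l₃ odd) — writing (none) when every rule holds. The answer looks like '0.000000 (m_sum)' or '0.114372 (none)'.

0.159270 (none)

Rules hold: Σm=0, L=10 even, 0≤2≤8.
N = 9·9·5 = 405
Δ = 6!·2!·2!/11! = 1/13860
Racah Σ t=2..4: t=2:+1/192 t=3:−1/36 t=4:+1/192 = -5/288
⇒ 3j(4 4 2; 0 0 0)² = 20/693, sgn -1
Racah Σ t=5..5: t=5:−1/480 = -1/480
⇒ 3j(4 4 2; -1 3 -2)² = 3/110, sgn -1
4πI² = N·(3j₀)²·(3jₘ)² = 270/847
I = +1·√(0.318772/4π) = 0.15927046
No selection rule forces the value: the integral is nonzero (none).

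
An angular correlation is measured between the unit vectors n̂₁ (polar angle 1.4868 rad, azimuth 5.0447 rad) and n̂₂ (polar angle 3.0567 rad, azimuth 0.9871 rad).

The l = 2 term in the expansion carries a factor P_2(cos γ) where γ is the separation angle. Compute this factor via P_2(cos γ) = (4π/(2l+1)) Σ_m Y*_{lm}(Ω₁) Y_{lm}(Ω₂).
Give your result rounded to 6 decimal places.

-0.472642

Summing Y*_{l m}(θ₁,φ₁)·Y_{l m}(θ₂,φ₂) over m ∈ [−2, 2]; prefactor 4π/(2·2+1) = 2.513274:
  m=-2: (-0.301916-0.236562i) × (-0.001090-0.002554i) = -0.000275+0.001029i  (running Σ = -0.000275+0.001029i)
  m=-1: (+0.021070-0.061053i) × (-0.035971+0.054463i) = +0.002567+0.003344i  (running Σ = +0.002292+0.004373i)
  m=0: (-0.308732-0.000000i) × (+0.623981+0.000000i) = -0.192643-0.000000i  (running Σ = -0.190350+0.004373i)
  m=1: (-0.021070-0.061053i) × (+0.035971+0.054463i) = +0.002567-0.003344i  (running Σ = -0.187783+0.001029i)
  m=2: (-0.301916+0.236562i) × (-0.001090+0.002554i) = -0.000275-0.001029i  (running Σ = -0.188058+0.000000i)
Accumulated sum -0.188058+0.000000i; after 4π/(2l+1) scaling, -0.472642+0.000000i ⇒ P_2 = -0.472642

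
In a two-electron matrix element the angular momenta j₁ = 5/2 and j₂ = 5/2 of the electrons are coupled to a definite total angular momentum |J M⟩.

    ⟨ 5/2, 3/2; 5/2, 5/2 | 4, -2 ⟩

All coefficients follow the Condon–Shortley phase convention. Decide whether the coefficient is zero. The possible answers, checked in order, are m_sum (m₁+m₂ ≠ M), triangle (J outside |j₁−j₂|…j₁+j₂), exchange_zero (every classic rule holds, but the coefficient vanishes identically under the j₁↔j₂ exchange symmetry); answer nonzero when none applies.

m_sum

m-sum: m₁+m₂ = 3/2+5/2 = 4, M = -2  ✗ ⇒ coefficient is 0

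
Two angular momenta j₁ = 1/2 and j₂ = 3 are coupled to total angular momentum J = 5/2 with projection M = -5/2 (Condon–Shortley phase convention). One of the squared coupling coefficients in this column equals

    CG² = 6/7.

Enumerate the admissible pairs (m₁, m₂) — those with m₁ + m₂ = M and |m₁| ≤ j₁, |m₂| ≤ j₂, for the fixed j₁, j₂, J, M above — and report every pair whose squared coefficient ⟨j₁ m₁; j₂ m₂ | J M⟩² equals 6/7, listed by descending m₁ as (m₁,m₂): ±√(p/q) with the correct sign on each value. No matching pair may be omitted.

(1/2,-3): +√(6/7)

Admissible pairs with m₁+m₂ = M = -5/2: (-1/2,-2), (1/2,-3)
  (m₁,m₂)=(1/2,-3): CG² = 6/7, CG = +√(6/7)   ← matches the target
  (m₁,m₂)=(-1/2,-2): CG² = 1/7, CG = −√(1/7)
Pairs with CG² = 6/7: (1/2,-3): +√(6/7)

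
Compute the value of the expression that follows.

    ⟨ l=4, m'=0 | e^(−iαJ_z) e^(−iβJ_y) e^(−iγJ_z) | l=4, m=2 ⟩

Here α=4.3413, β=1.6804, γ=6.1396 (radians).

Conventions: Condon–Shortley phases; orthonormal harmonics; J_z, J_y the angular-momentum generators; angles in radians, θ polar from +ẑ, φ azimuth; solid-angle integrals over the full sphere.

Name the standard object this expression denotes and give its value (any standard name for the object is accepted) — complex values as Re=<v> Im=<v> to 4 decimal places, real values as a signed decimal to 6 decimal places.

This is a Wigner D-matrix element — the rotation-matrix element ⟨l m'| R(α,β,γ) |l m⟩ in the angular-momentum basis.
Split into d^4_{0,2}(β=1.6804) × two z-phases.
With c≡cos(β/2)=0.667314 and s≡sin(β/2)=0.744777, N=[24·24·720·2]^{1/2}=910.735966
k: max(0,(2)−(0))=2 … min(4+(2),4−(0))=4
  k=2: (−1)^0·910.7360/(96)·0.6673^6·0.7448^2 = +0.464680
  k=3: (−1)^1·910.7360/(36)·0.6673^4·0.7448^4 = -1.543529
  k=4: (−1)^2·910.7360/(96)·0.6673^2·0.7448^6 = +0.721004
d^4_{0,2}(1.6804) = +0.464680 -1.543529 +0.721004 = -0.357844
Attach z-rotation phases: D = e^{-i(0)(4.3413)}·(-0.357844)·e^{-i(2)(6.1396)} = -0.343190-0.101356i

Wigner D-matrix element, Re=-0.3432 Im=-0.1014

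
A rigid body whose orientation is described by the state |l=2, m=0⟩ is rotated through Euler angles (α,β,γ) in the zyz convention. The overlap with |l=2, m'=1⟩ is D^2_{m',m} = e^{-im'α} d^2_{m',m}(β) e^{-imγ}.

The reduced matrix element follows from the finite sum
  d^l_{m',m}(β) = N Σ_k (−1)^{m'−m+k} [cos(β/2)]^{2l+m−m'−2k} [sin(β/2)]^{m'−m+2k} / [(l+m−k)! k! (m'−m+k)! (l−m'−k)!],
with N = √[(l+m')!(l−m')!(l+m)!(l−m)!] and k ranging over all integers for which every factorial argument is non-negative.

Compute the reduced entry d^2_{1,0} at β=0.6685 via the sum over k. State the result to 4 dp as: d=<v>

d^2_{1,0}(β=0.6685) via the finite sum:
c=cos(0.668500/2)=0.944657, s=sin(0.668500/2)=0.328061; N=√[6·1·2·2]=4.898979
Admissible k: 0..1 (factorial args all ≥0)
  k=0: (−1)^1·4.8990/(2)·0.9447^3·0.3281^1 = -0.677410
  k=1: (−1)^2·4.8990/(2)·0.9447^1·0.3281^3 = +0.081698
d^2_{1,0}(0.6685) = -0.677410 +0.081698 = -0.595712

d=-0.5957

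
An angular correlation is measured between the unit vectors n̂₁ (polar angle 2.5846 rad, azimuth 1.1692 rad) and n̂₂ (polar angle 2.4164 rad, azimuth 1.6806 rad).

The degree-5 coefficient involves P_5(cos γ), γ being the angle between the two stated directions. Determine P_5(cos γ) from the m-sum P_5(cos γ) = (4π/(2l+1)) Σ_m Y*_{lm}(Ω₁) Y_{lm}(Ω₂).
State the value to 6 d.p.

0.284111

Summing Y*_{l m}(θ₁,φ₁)·Y_{l m}(θ₂,φ₂) over m ∈ [−5, 5]; prefactor 4π/(2·5+1) = 1.142397:
  m=-5: Y*=+0.017359-0.008113i  Y=-0.031094-0.050827i  product -0.000952-0.000630i
  m=-4: Y*=+0.003462+0.097235i  Y=-0.192413+0.090400i  product -0.009456-0.018396i
  m=-3: Y*=-0.261746-0.100321i  Y=+0.131944+0.385952i  product +0.004183-0.114258i
  m=-2: Y*=+0.324296-0.336047i  Y=+0.370415-0.082679i  product +0.092340-0.151289i
  m=-1: Y*=+0.120137+0.282890i  Y=+0.005909+0.053597i  product -0.014452+0.008111i
  m=+0: Y*=+0.270967-0.000000i  Y=+0.388876+0.000000i  product +0.105372+0.000000i
  m=+1: Y*=-0.120137+0.282890i  Y=-0.005909+0.053597i  product -0.014452-0.008111i
  m=+2: Y*=+0.324296+0.336047i  Y=+0.370415+0.082679i  product +0.092340+0.151289i
  m=+3: Y*=+0.261746-0.100321i  Y=-0.131944+0.385952i  product +0.004183+0.114258i
  m=+4: Y*=+0.003462-0.097235i  Y=-0.192413-0.090400i  product -0.009456+0.018396i
  m=+5: Y*=-0.017359-0.008113i  Y=+0.031094-0.050827i  product -0.000952+0.000630i
Total Σ_m = +0.248697-0.000000i. Multiply by 1.142397: +0.284111-0.000000i. P_5(cos γ) = 0.284111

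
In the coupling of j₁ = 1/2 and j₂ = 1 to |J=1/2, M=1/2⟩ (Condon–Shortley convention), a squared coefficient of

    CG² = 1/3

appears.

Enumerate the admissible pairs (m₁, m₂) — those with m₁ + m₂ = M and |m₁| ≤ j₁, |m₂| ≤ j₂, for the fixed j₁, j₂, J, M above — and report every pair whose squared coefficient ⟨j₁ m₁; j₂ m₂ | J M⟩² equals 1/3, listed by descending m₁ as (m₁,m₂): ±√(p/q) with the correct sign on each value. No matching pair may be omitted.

Admissible pairs with m₁+m₂ = M = 1/2: (-1/2,1), (1/2,0)
  (m₁,m₂)=(1/2,0): CG² = 1/3, CG = +√(1/3)   ← matches the target
  (m₁,m₂)=(-1/2,1): CG² = 2/3, CG = −√(2/3)
Pairs with CG² = 1/3: (1/2,0): +√(1/3)

(1/2,0): +√(1/3)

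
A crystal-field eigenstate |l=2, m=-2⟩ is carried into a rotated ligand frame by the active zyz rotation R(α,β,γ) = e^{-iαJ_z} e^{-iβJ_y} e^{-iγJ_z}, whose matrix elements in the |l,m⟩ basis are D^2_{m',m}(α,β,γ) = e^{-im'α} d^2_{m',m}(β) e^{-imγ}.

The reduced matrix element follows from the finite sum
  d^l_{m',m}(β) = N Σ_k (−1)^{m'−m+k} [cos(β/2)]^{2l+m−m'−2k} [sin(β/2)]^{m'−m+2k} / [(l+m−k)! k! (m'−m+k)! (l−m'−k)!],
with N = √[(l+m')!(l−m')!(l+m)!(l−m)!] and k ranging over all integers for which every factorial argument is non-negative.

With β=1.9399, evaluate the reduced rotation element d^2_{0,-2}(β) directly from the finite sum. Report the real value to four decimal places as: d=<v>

d=0.5327

d^2_{0,-2}(β=1.9399) via the finite sum:
c=cos(1.939900/2)=0.565341, s=sin(1.939900/2)=0.824857; N=√[2·2·1·24]=9.797959
The bounds max(0,m−m')=0 and min(l+m,l−m')=0 give 1 term
  k=0: (−1)^2·9.7980/(4)·0.5653^2·0.8249^2 = +0.532665
d^2_{0,-2}(1.9399) = +0.532665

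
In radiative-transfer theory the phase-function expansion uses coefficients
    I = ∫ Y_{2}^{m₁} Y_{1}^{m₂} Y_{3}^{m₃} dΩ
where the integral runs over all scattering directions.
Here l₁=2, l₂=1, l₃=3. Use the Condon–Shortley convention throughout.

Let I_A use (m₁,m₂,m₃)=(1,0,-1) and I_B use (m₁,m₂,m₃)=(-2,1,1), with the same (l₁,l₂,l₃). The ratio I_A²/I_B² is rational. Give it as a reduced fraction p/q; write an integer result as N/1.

Same 2,1,3: normalisation and zero-m 3j drop out of the ratio.
A: Δ: 0! 4! 2! / 7! → 1/105; sum: t=0:+1/6 = 1/6; 3j²(2 1 3; 1 0 -1) = Δ·Π!·Σ² = 8/105  (sign +1)
B: Δ: 0! 4! 2! / 7! → 1/105; sum: t=0:+1/48 = 1/48; 3j²(2 1 3; -2 1 1) = Δ·Π!·Σ² = 1/105  (sign +1)
I_A²/I_B² = (8/105)/(1/105) = 8/1

8/1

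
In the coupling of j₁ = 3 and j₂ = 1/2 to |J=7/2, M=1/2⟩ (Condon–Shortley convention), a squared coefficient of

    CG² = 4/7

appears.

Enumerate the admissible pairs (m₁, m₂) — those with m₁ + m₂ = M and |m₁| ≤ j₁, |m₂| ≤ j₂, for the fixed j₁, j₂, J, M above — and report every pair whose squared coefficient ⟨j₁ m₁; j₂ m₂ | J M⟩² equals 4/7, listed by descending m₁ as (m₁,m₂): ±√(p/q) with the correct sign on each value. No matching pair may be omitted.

Admissible pairs with m₁+m₂ = M = 1/2: (0,1/2), (1,-1/2)
  (m₁,m₂)=(1,-1/2): CG² = 3/7, CG = +√(3/7)
  (m₁,m₂)=(0,1/2): CG² = 4/7, CG = +√(4/7)   ← matches the target
Pairs with CG² = 4/7: (0,1/2): +√(4/7)

(0,1/2): +√(4/7)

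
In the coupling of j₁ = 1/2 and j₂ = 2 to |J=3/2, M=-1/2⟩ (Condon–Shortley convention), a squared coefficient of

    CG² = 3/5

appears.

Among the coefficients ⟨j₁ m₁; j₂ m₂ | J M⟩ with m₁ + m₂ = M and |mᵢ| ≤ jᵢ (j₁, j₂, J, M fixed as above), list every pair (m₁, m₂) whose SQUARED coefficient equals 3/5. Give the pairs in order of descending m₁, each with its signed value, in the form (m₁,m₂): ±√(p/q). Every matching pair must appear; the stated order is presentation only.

(1/2,-1): +√(3/5)

Admissible pairs with m₁+m₂ = M = -1/2: (-1/2,0), (1/2,-1)
  (m₁,m₂)=(1/2,-1): CG² = 3/5, CG = +√(3/5)   ← matches the target
  (m₁,m₂)=(-1/2,0): CG² = 2/5, CG = −√(2/5)
Pairs with CG² = 3/5: (1/2,-1): +√(3/5)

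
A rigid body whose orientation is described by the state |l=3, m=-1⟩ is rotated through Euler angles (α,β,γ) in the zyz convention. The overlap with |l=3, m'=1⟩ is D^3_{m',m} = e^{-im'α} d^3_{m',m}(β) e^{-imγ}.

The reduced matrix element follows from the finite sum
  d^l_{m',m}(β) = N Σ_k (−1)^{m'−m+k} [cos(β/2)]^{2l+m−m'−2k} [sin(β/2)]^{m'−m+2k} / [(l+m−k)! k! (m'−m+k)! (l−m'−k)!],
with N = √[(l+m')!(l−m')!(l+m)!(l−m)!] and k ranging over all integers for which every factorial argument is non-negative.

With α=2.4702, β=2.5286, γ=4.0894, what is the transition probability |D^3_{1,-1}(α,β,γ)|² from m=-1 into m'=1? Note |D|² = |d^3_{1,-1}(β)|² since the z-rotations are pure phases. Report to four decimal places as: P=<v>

P=0.0378

Split into d^3_{1,-1}(β=2.5286) × two z-phases.
c=cos(2.528600/2)=0.301720, s=sin(2.528600/2)=0.953397; N=√[24·2·2·24]=48.000000
The bounds max(0,m−m')=0 and min(l+m,l−m')=2 give 3 terms
  k=0: (−1)^2·48.0000/(8)·0.3017^4·0.9534^2 = +0.045198
  k=1: (−1)^3·48.0000/(6)·0.3017^2·0.9534^4 = -0.601718
  k=2: (−1)^4·48.0000/(48)·0.3017^0·0.9534^6 = +0.751003
d^3_{1,-1}(2.5286) = +0.045198 -0.601718 +0.751003 = +0.194483
|D^3_{1,-1}|² = |d^3_{1,-1}(β)|² = (+0.194483)² = 0.037823 (the z-rotation phases have unit modulus)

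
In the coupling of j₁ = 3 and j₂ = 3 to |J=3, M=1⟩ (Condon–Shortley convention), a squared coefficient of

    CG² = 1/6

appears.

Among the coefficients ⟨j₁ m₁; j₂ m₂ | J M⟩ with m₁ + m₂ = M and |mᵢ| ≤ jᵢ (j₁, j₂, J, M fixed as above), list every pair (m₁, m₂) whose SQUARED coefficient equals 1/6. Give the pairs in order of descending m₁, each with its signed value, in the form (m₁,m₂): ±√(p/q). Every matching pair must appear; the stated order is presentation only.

(1,0): −√(1/6); (0,1): +√(1/6)

Admissible pairs with m₁+m₂ = M = 1: (-2,3), (-1,2), (0,1), (1,0), (2,-1), (3,-2)
  (m₁,m₂)=(3,-2): CG² = 1/3, CG = +√(1/3)
  (m₁,m₂)=(2,-1): CG² = 0/1, CG = 0
  (m₁,m₂)=(1,0): CG² = 1/6, CG = −√(1/6)   ← matches the target
  (m₁,m₂)=(0,1): CG² = 1/6, CG = +√(1/6)   ← matches the target
  (m₁,m₂)=(-1,2): CG² = 0/1, CG = 0
  (m₁,m₂)=(-2,3): CG² = 1/3, CG = −√(1/3)
Pairs with CG² = 1/6: (1,0): −√(1/6); (0,1): +√(1/6)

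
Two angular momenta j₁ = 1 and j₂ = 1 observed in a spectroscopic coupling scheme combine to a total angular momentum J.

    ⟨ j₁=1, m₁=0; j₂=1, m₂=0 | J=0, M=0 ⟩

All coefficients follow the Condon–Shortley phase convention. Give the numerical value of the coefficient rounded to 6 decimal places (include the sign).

−√(1/3) ≈ -0.577350

√[1·2!0!0!/3! · 1!1!1!1!0!0!] = √(1/3)
  +(−1)^1/∏(1,1,0,0,0,0)! = -1  (running -1)
⟨..|..⟩ = √(1/3)·(-1) = -0.577350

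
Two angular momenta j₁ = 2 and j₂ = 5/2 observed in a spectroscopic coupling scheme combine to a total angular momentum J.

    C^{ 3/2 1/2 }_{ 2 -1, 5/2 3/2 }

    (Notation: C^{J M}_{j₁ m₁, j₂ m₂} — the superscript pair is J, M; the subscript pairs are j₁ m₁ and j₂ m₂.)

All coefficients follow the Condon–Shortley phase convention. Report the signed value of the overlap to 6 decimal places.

+√(2/105) ≈ +0.138013

j₁+j₂−J=3  J+j₁−j₂=1  J−j₁+j₂=2  j₁+j₂+J+1=7
(j₁±m₁, j₂±m₂, J±M) = (1,3,4,1,2,1)
P² = 96/35
sum k=2..3:
  [2] +1/4 = 1/4
  [3] −1/6 = -1/6
S = 1/12
C² = P²·S² = 2/105 ; C = +0.138013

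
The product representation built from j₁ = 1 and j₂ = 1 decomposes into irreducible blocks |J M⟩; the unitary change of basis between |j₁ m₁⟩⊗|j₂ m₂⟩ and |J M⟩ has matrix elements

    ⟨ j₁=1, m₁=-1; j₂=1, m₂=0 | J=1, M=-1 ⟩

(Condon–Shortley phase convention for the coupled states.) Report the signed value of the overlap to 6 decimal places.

-0.707107

√[3·1!1!1!/4! · 0!2!1!1!0!2!] = √(1/2)
  +(−1)^1/∏(1,0,1,0,0,1)! = -1  (running -1)
⟨..|..⟩ = √(1/2)·(-1) = -0.707107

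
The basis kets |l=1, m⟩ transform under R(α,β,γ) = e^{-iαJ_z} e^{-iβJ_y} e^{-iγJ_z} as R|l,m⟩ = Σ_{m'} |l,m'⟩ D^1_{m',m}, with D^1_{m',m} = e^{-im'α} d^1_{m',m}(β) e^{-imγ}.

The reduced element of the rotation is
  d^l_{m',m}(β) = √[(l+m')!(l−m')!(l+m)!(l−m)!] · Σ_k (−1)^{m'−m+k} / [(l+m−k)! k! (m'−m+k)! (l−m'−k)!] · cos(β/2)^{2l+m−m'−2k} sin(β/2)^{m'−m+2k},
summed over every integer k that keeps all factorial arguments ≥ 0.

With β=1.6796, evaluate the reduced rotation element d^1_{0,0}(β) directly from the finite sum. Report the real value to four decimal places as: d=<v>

d=-0.1086

d^1_{0,0}(β=1.6796) via the finite sum:
Half-angle: c=0.667612, s=0.744510. N=√(1·1·1·1)=1.000000
The bounds max(0,m−m')=0 and min(l+m,l−m')=1 give 2 terms
  k=0: (−1)^0·1.0000/(1)·0.6676^2·0.7445^0 = +0.445705
  k=1: (−1)^1·1.0000/(1)·0.6676^0·0.7445^2 = -0.554295
d^1_{0,0}(1.6796) = +0.445705 -0.554295 = -0.108589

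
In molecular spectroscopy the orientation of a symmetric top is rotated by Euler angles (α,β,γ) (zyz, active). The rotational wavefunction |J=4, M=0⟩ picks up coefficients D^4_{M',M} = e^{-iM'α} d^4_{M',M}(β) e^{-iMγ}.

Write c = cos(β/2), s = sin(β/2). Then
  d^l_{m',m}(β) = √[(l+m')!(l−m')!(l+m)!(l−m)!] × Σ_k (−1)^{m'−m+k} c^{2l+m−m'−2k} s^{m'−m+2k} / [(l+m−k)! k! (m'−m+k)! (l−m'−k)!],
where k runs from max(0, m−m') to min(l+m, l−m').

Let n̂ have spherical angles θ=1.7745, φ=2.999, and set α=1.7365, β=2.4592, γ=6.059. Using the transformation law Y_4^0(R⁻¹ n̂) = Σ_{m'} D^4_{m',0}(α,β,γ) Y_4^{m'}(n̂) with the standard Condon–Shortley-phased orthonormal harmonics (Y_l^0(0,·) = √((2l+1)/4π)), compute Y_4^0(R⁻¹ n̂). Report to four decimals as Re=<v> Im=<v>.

Re=-0.0070 Im=0.0000

Need the full column D^4_{m',0} for m'=−4..4 at α=1.7365, β=2.4592, γ=6.0590.
cos(β/2)=0.334615, sin(β/2)=0.942355
d^4_{-4,0}: single k=4 term ⇒ +0.082716;  D = +0.065202+0.050898i
d^4_{-3,0}: k∈[3..4] ⇒ +0.041537 -0.329437 = -0.287900;  D = -0.137296+0.253054i
d^4_{-2,0}: k∈[2..4] ⇒ +0.011826 -0.250108 +0.743873 = +0.505590;  D = -0.478078-0.164506i
d^4_{-1,0}: k∈[1..4] ⇒ +0.001979 -0.094197 +0.747092 -0.987556 = -0.332682;  D = +0.054875-0.328125i
d^4_{0,0}: k∈[0..4] ⇒ +0.000157 -0.019944 +0.355910 -1.254577 +0.621894 = -0.296560;  D = -0.296560+0.000000i
d^4_{1,0}: k∈[0..3] ⇒ -0.001979 +0.094197 -0.747092 +0.987556 = +0.332682;  D = -0.054875-0.328125i
d^4_{2,0}: k∈[0..2] ⇒ +0.011826 -0.250108 +0.743873 = +0.505590;  D = -0.478078+0.164506i
d^4_{3,0}: k∈[0..1] ⇒ -0.041537 +0.329437 = +0.287900;  D = +0.137296+0.253054i
d^4_{4,0}: single k=0 term ⇒ +0.082716;  D = +0.065202-0.050898i
Y_4^{m'}(θ=1.7745,φ=2.999) and Σ D·Y over m':
  (+0.0652+0.0509i)·(+0.3426+0.2198i)  (-0.1373+0.2531i)·(+0.2164+0.0987i)  (-0.4781-0.1645i)·(-0.2197-0.0644i)  (+0.0549-0.3281i)·(-0.2517-0.0361i)  (-0.2966+0.0000i)·(+0.1937+0.0000i)  (-0.0549-0.3281i)·(+0.2517-0.0361i)  (-0.4781+0.1645i)·(-0.2197+0.0644i)  (+0.1373+0.2531i)·(-0.2164+0.0987i)  (+0.0652-0.0509i)·(+0.3426-0.2198i)
Y_4^0(R⁻¹ n̂) = -0.006979+0.000000i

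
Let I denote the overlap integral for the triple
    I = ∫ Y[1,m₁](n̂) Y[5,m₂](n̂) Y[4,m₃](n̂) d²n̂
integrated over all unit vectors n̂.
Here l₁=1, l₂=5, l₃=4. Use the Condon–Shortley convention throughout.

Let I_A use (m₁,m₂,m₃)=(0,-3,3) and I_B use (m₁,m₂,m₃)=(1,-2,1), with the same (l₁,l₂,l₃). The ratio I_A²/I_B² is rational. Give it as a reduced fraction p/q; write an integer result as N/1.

16/21

Shared (l₁,l₂,l₃)=(1,5,4): N and (l;000)² cancel in I_A²/I_B².
A: Δ = 2!·0!·8!/11! = 1/495; Racah Σ t=1..1: t=1:−1/5040 = -1/5040; ⇒ 3j(1 5 4; 0 -3 3)² = 16/495, sgn +1
B: Δ = 2!·0!·8!/11! = 1/495; Racah Σ t=0..0: t=0:+1/1440 = 1/1440; ⇒ 3j(1 5 4; 1 -2 1)² = 7/165, sgn -1
I_A²/I_B² = (16/495)/(7/165) = 16/21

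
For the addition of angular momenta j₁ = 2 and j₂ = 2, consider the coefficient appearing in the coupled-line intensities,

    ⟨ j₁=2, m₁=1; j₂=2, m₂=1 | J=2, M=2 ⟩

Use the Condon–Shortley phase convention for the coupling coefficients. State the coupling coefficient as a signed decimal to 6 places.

−√(3/7) = -0.654654

triangle: 2!·2!·2!/7! = 8/5040
(j±m)!: 3!·1!·3!·1!·4!·0! = 864
prefactor² = (2J+1)·Δ·N² = 48/7
  k=1: −1/(1!·1!·0!·2!·2!·0!) = -1/4
Σ = -1/4  ⇒  CG² = 48/7·(-1/4)² = 3/7
CG = −√(3/7) = -0.654654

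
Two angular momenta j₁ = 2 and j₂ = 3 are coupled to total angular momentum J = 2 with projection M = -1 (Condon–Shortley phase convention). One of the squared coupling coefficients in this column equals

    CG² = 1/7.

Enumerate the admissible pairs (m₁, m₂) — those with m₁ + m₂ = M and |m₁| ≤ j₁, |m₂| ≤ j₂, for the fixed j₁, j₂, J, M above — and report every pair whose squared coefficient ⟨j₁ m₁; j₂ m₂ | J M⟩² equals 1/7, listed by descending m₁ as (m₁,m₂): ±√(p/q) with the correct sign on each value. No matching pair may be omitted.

Admissible pairs with m₁+m₂ = M = -1: (-2,1), (-1,0), (0,-1), (1,-2), (2,-3)
  (m₁,m₂)=(2,-3): CG² = 5/14, CG = +√(5/14)
  (m₁,m₂)=(1,-2): CG² = 0/1, CG = 0
  (m₁,m₂)=(0,-1): CG² = 1/7, CG = −√(1/7)   ← matches the target
  (m₁,m₂)=(-1,0): CG² = 2/7, CG = +√(2/7)
  (m₁,m₂)=(-2,1): CG² = 3/14, CG = −√(3/14)
Pairs with CG² = 1/7: (0,-1): −√(1/7)

(0,-1): −√(1/7)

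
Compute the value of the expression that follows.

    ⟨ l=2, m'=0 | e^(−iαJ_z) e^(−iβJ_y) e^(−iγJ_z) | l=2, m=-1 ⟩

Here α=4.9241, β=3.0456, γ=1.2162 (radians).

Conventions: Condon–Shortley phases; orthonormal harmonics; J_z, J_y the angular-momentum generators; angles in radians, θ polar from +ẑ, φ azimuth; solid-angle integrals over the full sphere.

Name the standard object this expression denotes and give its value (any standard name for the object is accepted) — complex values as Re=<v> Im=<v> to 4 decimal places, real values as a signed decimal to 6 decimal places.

Wigner D-matrix element, Re=0.0406 Im=0.1096

This is a Wigner D-matrix element — the rotation-matrix element ⟨l m'| R(α,β,γ) |l m⟩ in the angular-momentum basis.
D^2_{0,-1}(4.9241,3.0456,1.2162) = e^{-i·0·4.9241}·d^2_{0,-1}(3.0456)·e^{-i·-1·1.2162}. Compute d first:
Half-angle: c=0.047978, s=0.998848. N=√(2·2·1·6)=4.898979
k: max(0,(-1)−(0))=0 … min(2+(-1),2−(0))=1
  k=0: (−1)^1·4.8990/(2)·0.0480^3·0.9988^1 = -0.000270
  k=1: (−1)^2·4.8990/(2)·0.0480^1·0.9988^3 = +0.117116
d^2_{0,-1}(3.0456) = -0.000270 +0.117116 = +0.116846
Attach z-rotation phases: D = e^{-i(0)(4.9241)}·(+0.116846)·e^{-i(-1)(1.2162)} = +0.040570+0.109576i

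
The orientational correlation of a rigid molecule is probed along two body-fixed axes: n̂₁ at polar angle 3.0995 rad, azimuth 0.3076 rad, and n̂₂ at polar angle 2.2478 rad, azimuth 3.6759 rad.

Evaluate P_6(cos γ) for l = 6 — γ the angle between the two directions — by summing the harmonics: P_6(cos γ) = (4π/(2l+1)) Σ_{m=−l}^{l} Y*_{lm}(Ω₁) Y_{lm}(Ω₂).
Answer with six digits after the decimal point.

0.186329

Summing Y*_{l m}(θ₁,φ₁)·Y_{l m}(θ₂,φ₂) over m ∈ [−6, 6]; prefactor 4π/(2·6+1) = 0.966644:
  term(m=-6) = 0.00000 - 0.00000j   from Y*(Ω₁)=-0.00000 + 0.00000j, Y(Ω₂)=-0.10811 + 0.00696j
  term(m=-5) = -0.00000 + 0.00000j   from Y*(Ω₁)=-0.00000 - 0.00000j, Y(Ω₂)=-0.26891 - 0.13661j
  term(m=-4) = 0.00000 - 0.00000j   from Y*(Ω₁)=0.00000 + 0.00001j, Y(Ω₂)=-0.23441 - 0.36860j
  term(m=-3) = -0.00008 + 0.00006j   from Y*(Ω₁)=-0.00023 - 0.00031j, Y(Ω₂)=-0.00817 - 0.25437j
  term(m=-2) = -0.00160 + 0.00078j   from Y*(Ω₁)=0.00750 + 0.00530j, Y(Ω₂)=-0.09348 + 0.17024j
  term(m=-1) = 0.04556 - 0.01051j   from Y*(Ω₁)=-0.13101 - 0.04162j, Y(Ω₂)=-0.29275 + 0.17323j
  term(m=+0) = 0.10498 + 0.00000j   from Y*(Ω₁)=0.99827 + 0.00000j, Y(Ω₂)=0.10517 + 0.00000j
  term(m=+1) = 0.04556 + 0.01051j   from Y*(Ω₁)=0.13101 - 0.04162j, Y(Ω₂)=0.29275 + 0.17323j
  term(m=+2) = -0.00160 - 0.00078j   from Y*(Ω₁)=0.00750 - 0.00530j, Y(Ω₂)=-0.09348 - 0.17024j
  term(m=+3) = -0.00008 - 0.00006j   from Y*(Ω₁)=0.00023 - 0.00031j, Y(Ω₂)=0.00817 - 0.25437j
  term(m=+4) = 0.00000 + 0.00000j   from Y*(Ω₁)=0.00000 - 0.00001j, Y(Ω₂)=-0.23441 + 0.36860j
  term(m=+5) = -0.00000 - 0.00000j   from Y*(Ω₁)=0.00000 - 0.00000j, Y(Ω₂)=0.26891 - 0.13661j
  term(m=+6) = 0.00000 + 0.00000j   from Y*(Ω₁)=-0.00000 - 0.00000j, Y(Ω₂)=-0.10811 - 0.00696j
Σ over m = 0.19276 + 0.00000j; ×(4π/13) → 0.18633 + 0.00000j. Real part: 0.186329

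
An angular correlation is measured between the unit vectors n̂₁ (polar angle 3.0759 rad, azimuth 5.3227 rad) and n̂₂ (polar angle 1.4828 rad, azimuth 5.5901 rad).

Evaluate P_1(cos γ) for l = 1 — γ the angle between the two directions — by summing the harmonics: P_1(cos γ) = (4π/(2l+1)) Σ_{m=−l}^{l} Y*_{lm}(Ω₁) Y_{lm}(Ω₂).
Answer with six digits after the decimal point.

Expand P_1 via completeness: Σ_{m} conj(Y_{1,m}) at Ω₁ times Y_{1,m} at Ω₂ —
  m=-1: (+0.012998-0.018586i) × (+0.264753+0.219887i) = +0.007528-0.002062i  (running Σ = +0.007528-0.002062i)
  m=0: (-0.487549-0.000000i) × (+0.042940+0.000000i) = -0.020935-0.000000i  (running Σ = -0.013407-0.002062i)
  m=1: (-0.012998-0.018586i) × (-0.264753+0.219887i) = +0.007528+0.002062i  (running Σ = -0.005879+0.000000i)
Total Σ_m = -0.005879+0.000000i. Multiply by 4.188790: -0.024626+0.000000i. P_1(cos γ) = -0.024626

-0.024626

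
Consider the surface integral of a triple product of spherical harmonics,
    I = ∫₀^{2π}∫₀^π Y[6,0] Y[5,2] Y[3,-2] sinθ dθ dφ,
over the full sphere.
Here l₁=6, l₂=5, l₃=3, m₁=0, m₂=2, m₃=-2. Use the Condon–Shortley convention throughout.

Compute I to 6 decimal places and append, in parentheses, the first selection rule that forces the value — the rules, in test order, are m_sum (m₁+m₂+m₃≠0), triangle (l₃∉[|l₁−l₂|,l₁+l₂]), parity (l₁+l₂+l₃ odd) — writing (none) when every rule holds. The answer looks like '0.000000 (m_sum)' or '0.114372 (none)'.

Checks pass: Σm=0; 14 even; l₃=3∈[1,11].
(2·6+1)(2·5+1)(2·3+1) = 1001
Δ: 8! 4! 2! / 15! → 1/675675
sum: t=3:−1/8640 t=4:+1/2304 t=5:−1/8640 = 7/34560
3j²(6 5 3; 0 0 0) = Δ·Π!·Σ² = 7/429  (sign -1)
sum: t=5:−1/8640 t=6:+1/34560 = -1/11520
3j²(6 5 3; 0 2 -2) = Δ·Π!·Σ² = 3/143  (sign +1)
combine: 4πI² = 1001·7/429·3/143 = 49/143
take √, sign -1: I = -0.16512966
No selection rule forces the value: the integral is nonzero (none).

-0.165130 (none)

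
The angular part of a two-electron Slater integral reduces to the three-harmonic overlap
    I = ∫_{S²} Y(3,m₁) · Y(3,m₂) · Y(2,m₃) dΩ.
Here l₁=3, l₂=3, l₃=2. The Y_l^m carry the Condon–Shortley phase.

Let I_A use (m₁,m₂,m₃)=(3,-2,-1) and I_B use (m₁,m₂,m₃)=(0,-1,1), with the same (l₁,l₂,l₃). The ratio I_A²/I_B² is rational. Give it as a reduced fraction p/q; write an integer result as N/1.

l's match ⇒ only the (l;m) 3-j factors differ between A and B.
A: triangle coeff Δ(3,3,2) = 1/3780; Σ_t [0,0]: t=0:+1/48 = 1/48; (3j)²=5/84 [(3 3 2; 3 -2 -1)], sign=-1
B: triangle coeff Δ(3,3,2) = 1/3780; Σ_t [1,2]: t=1:−1/12 t=2:+1/8 = 1/24; (3j)²=1/210 [(3 3 2; 0 -1 1)], sign=-1
I_A²/I_B² = (5/84)/(1/210) = 25/2

25/2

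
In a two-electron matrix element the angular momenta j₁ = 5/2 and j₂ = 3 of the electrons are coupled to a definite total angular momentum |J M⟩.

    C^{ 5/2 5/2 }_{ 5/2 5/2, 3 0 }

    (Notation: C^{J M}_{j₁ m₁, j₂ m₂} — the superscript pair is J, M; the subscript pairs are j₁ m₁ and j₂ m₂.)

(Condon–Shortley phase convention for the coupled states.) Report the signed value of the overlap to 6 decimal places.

+0.345033  (= +√(5/42))

√[6·3!2!3!/9! · 5!0!3!3!5!0!] = √(4320/7)
  +(−1)^0/∏(0,3,0,3,2,0)! = 1/72  (running 1/72)
⟨..|..⟩ = √(4320/7)·(1/72) = +0.345033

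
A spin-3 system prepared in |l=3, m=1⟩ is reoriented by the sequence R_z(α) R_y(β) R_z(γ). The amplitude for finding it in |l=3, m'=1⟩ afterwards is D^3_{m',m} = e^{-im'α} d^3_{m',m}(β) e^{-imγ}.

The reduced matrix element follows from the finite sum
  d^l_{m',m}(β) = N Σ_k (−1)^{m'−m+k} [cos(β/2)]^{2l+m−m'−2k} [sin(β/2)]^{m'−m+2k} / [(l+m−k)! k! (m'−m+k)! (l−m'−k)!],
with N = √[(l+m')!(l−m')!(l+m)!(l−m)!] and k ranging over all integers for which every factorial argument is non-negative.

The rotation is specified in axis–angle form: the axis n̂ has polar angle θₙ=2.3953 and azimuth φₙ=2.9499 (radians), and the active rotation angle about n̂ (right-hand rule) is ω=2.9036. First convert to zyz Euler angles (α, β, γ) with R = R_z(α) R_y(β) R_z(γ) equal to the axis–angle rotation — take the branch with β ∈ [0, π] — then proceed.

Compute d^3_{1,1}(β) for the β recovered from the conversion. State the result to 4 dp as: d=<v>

Axis–angle → zyz. n̂ = (sinθₙcosφₙ, sinθₙsinφₙ, cosθₙ) = (-0.666486, +0.129349, -0.734211), ω = 2.9036.
R = I cosω + sinω [n̂]ₓ + (1−cosω) n̂n̂ᵀ gives
  R = [-0.095927, +0.003104, +0.995384; -0.343080, -0.938823, -0.030136; +0.934395, -0.344387, +0.091124]
β = atan2(√(R₁₃²+R₂₃²), R₃₃) = 1.479546; α = atan2(R₂₃, R₁₃) mod 2π = 6.252919; γ = atan2(R₃₂, −R₃₁) mod 2π = 3.494711
d^3_{1,1}(β=1.4795) via the finite sum:
Half-angle: c=0.738622, s=0.674120. N=√(24·2·24·2)=48.000000
k: max(0,(1)−(1))=0 … min(3+(1),3−(1))=2
  k=0: (−1)^0·48.0000/(48)·0.7386^6·0.6741^0 = +0.162380
  k=1: (−1)^1·48.0000/(6)·0.7386^4·0.6741^2 = -1.082063
  k=2: (−1)^2·48.0000/(8)·0.7386^2·0.6741^4 = +0.675997
d^3_{1,1}(1.4795) = +0.162380 -1.082063 +0.675997 = -0.243687

d=-0.2437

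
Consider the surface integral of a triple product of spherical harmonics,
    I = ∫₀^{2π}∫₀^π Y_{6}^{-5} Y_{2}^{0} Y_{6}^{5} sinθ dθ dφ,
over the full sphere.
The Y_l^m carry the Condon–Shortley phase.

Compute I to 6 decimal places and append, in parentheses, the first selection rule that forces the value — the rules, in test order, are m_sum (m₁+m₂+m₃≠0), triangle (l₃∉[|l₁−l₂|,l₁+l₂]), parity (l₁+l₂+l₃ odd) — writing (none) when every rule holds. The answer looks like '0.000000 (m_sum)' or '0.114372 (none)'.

m-sum 0 ✓  L=14 even ✓  4≤6≤8 ✓
Π(2lᵢ+1) = 13×5×13 = 845
triangle coeff Δ(6,2,6) = 1/90090
Σ_t [0,2]: t=0:+1/69120 t=1:−1/14400 t=2:+1/69120 = -7/172800
(3j)²=14/715 [(6 2 6; 0 0 0)], sign=-1
Σ_t [1,2]: t=1:−1/3628800 t=2:+1/1451520 = 1/2419200
(3j)²=11/910 [(6 2 6; -5 0 5)], sign=-1
⇒ 4πI² = 1/5
I = (+1)√(1/5/(4π)) = 0.12615663
No selection rule forces the value: the integral is nonzero (none).

0.126157 (none)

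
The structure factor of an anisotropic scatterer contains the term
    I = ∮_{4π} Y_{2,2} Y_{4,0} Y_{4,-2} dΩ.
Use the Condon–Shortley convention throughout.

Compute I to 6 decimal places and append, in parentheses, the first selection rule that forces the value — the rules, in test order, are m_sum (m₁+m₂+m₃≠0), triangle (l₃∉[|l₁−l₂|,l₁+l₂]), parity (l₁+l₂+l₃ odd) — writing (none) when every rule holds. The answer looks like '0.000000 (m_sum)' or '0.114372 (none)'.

Rules hold: Σm=0, L=10 even, 2≤4≤6.
N = 5·9·9 = 405
Δ = 2!·2!·6!/11! = 1/13860
Racah Σ t=0..2: t=0:+1/192 t=1:−1/36 t=2:+1/192 = -5/288
⇒ 3j(2 4 4; 0 0 0)² = 20/693, sgn -1
Racah Σ t=0..0: t=0:+1/192 = 1/192
⇒ 3j(2 4 4; 2 0 -2)² = 3/77, sgn +1
4πI² = N·(3j₀)²·(3jₘ)² = 2700/5929
I = -1·√(0.455389/4π) = -0.19036462
No selection rule forces the value: the integral is nonzero (none).

-0.190365 (none)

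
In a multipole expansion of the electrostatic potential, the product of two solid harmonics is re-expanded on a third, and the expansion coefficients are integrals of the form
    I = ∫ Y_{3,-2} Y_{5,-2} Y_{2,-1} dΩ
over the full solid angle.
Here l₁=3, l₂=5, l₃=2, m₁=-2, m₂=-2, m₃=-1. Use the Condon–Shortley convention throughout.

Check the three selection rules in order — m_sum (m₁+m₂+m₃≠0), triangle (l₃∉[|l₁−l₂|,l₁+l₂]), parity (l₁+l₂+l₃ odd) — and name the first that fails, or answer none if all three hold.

m_sum

azimuthal sum: -2 − 2 − 1 = -5  ✗
2 ≤ 2 ≤ 8 (triangle on l)
L = 3 + 5 + 2 = 10 (even)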